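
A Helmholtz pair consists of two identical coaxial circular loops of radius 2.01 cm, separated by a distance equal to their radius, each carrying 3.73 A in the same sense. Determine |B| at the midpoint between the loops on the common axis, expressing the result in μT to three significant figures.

B ≈ 167 μT

Each loop contributes B = μ₀IR²/[2(R²+z²)^(3/2)] on the axis, with z measured from that loop.
Loop 1 (z = 0.01005 m): B₁ = 8.34×10⁻⁵ T. Loop 2 (z = 0.01005 m): B₂ = 8.34×10⁻⁵ T.
The fields add: B = B₁ + B₂ = 1.67×10⁻⁴ T.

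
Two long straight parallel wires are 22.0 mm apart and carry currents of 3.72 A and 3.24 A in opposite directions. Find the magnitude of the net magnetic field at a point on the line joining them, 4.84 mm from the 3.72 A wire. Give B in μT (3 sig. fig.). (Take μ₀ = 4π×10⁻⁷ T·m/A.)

Each long wire gives B = μ₀I/(2πd). Distances are d₁ = 0.00484 m and d₂ = 0.01716 m.
B₁ = 1.54×10⁻⁴ T, B₂ = 3.78×10⁻⁵ T.
Between antiparallel currents both contributions point the same way, so they add. B = B₁ + B₂ = 1.54×10⁻⁴ + 3.78×10⁻⁵ = 1.91×10⁻⁴ T.

B ≈ 191 μT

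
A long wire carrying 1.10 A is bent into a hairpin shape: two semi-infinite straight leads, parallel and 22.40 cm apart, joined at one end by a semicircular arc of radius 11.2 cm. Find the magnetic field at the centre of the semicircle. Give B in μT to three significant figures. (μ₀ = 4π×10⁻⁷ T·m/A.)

B ≈ 5.05 μT

The semicircular arc contributes B_arc = μ₀I·π/(4πR) = μ₀I/(4R) = 3.09×10⁻⁶ T.
Each semi-infinite lead is at perpendicular distance R = 0.112 m from the centre, with the perpendicular foot at its near end, so it contributes μ₀I/(4πR); both point the same way, together 1.96×10⁻⁶ T.
Arc and leads all point the same direction: B = 3.09×10⁻⁶ + 1.96×10⁻⁶ = 5.05×10⁻⁶ T.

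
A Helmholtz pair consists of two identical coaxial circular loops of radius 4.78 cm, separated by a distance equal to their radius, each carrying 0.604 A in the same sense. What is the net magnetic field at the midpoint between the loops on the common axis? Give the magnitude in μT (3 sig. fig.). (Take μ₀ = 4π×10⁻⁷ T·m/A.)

Each loop contributes B = μ₀IR²/[2(R²+z²)^(3/2)] on the axis, with z measured from that loop.
Loop 1 (z = 0.0239 m): B₁ = 5.68×10⁻⁶ T. Loop 2 (z = 0.0239 m): B₂ = 5.68×10⁻⁶ T.
The fields add: B = B₁ + B₂ = 1.14×10⁻⁵ T.

B ≈ 11.4 μT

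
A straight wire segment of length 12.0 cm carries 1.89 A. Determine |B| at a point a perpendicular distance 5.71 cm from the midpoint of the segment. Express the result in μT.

B ≈ 4.80 μT

For a finite straight segment, B = (μ₀I/4πd)(sinθ₁ + sinθ₂), where θ₁, θ₂ are the angles from the perpendicular to each end.
The perpendicular from the point meets the wire at its midpoint, so each end is L/2 = 0.06 m away along the wire.
sinθ₁ = 0.06/√(0.06²+0.0571²) = 0.7244; sinθ₂ = 0.06/√(0.06²+0.0571²) = 0.7244.
B = (4π×10⁻⁷ × 1.89) / (4π × 0.0571) × (0.7244 + 0.7244) = 4.80×10⁻⁶ T.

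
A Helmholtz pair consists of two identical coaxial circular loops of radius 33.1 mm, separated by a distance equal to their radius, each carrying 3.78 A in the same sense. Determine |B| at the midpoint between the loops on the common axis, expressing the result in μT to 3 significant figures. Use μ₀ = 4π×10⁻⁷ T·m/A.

B ≈ 103 μT

Each loop contributes B = μ₀IR²/[2(R²+z²)^(3/2)] on the axis, with z measured from that loop.
Loop 1 (z = 0.01655 m): B₁ = 5.13×10⁻⁵ T. Loop 2 (z = 0.01655 m): B₂ = 5.13×10⁻⁵ T.
The fields add: B = B₁ + B₂ = 1.03×10⁻⁴ T.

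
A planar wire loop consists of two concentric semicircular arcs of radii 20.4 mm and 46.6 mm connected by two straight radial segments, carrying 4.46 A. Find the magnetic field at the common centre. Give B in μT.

The radial connectors point toward the centre, so dl × r̂ = 0 and they contribute nothing.
Each semicircle gives μ₀I/(4R): inner arc 6.87×10⁻⁵ T, outer arc 3.01×10⁻⁵ T.
The two arcs carry current in opposite angular senses, so their fields oppose: B = |6.87×10⁻⁵ − 3.01×10⁻⁵| = 3.86×10⁻⁵ T.

B ≈ 38.6 μT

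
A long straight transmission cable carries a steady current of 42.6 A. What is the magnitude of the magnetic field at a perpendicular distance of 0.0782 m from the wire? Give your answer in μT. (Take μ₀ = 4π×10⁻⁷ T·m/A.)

B ≈ 109 μT

For an infinitely long straight wire, B = μ₀I/(2πd).
B = (4π×10⁻⁷ × 42.6) / (2π × 0.0782) = 1.09×10⁻⁴ T.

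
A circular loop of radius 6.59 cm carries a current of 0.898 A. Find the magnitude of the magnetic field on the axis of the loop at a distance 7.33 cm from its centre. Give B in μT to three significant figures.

On the axis of a circular loop, B = μ₀IR² / [2(R²+z²)^(3/2)].
R² + z² = (0.0659)² + (0.0733)² = 0.009716 m², and (R²+z²)^(3/2) = 9.58×10⁻⁴ m³.
B = (4π×10⁻⁷ × 0.898 × 0.004343) / (2 × 9.58×10⁻⁴) = 2.56×10⁻⁶ T.

B ≈ 2.56 μT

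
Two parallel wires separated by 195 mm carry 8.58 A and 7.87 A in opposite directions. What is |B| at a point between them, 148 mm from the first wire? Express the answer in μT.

B ≈ 45.1 μT

Each long wire gives B = μ₀I/(2πd). Distances are d₁ = 0.148 m and d₂ = 0.047 m.
B₁ = 1.16×10⁻⁵ T, B₂ = 3.35×10⁻⁵ T.
Between antiparallel currents both contributions point the same way, so they add. B = B₁ + B₂ = 1.16×10⁻⁵ + 3.35×10⁻⁵ = 4.51×10⁻⁵ T.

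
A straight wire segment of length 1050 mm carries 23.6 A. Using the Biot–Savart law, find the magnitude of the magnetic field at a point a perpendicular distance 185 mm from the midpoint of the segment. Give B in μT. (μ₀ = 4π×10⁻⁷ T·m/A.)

B ≈ 24.1 μT

For a finite straight segment, B = (μ₀I/4πd)(sinθ₁ + sinθ₂), where θ₁, θ₂ are the angles from the perpendicular to each end.
The perpendicular from the point meets the wire at its midpoint, so each end is L/2 = 0.525 m away along the wire.
sinθ₁ = 0.525/√(0.525²+0.185²) = 0.9432; sinθ₂ = 0.525/√(0.525²+0.185²) = 0.9432.
B = (4π×10⁻⁷ × 23.6) / (4π × 0.185) × (0.9432 + 0.9432) = 2.41×10⁻⁵ T.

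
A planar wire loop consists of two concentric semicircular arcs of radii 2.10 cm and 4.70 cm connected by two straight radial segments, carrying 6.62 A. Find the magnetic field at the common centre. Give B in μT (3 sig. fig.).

The radial connectors point toward the centre, so dl × r̂ = 0 and they contribute nothing.
Each semicircle gives μ₀I/(4R): inner arc 9.90×10⁻⁵ T, outer arc 4.42×10⁻⁵ T.
The two arcs carry current in opposite angular senses, so their fields oppose: B = |9.90×10⁻⁵ − 4.42×10⁻⁵| = 5.48×10⁻⁵ T.

B ≈ 54.8 μT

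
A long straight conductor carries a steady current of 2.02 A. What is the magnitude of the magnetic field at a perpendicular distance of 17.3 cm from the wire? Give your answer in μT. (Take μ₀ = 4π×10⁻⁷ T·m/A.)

B ≈ 2.34 μT

For an infinitely long straight wire, B = μ₀I/(2πd).
B = (4π×10⁻⁷ × 2.02) / (2π × 0.173) = 2.34×10⁻⁶ T.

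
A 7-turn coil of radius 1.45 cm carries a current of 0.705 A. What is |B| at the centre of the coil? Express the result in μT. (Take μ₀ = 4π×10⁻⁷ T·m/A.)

B ≈ 214 μT

For an N-turn flat coil, B = Nμ₀I/(2R) with R = 0.0145 m.
B = 7 × 3.05×10⁻⁵ T = 2.14×10⁻⁴ T.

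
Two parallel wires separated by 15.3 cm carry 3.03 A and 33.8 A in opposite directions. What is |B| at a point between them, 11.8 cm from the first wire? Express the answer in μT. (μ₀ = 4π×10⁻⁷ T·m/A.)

B ≈ 198 μT

Each long wire gives B = μ₀I/(2πd). Distances are d₁ = 0.118 m and d₂ = 0.035 m.
B₁ = 5.14×10⁻⁶ T, B₂ = 1.93×10⁻⁴ T.
Between antiparallel currents both contributions point the same way, so they add. B = B₁ + B₂ = 5.14×10⁻⁶ + 1.93×10⁻⁴ = 1.98×10⁻⁴ T.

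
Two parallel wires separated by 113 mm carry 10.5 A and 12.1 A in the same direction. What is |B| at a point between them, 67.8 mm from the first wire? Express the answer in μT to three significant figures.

Each long wire gives B = μ₀I/(2πd). Distances are d₁ = 0.0678 m and d₂ = 0.0452 m.
B₁ = 3.10×10⁻⁵ T, B₂ = 5.35×10⁻⁵ T.
Between parallel currents the two contributions point in opposite directions, so they subtract. B = |B₁ − B₂| = |3.10×10⁻⁵ − 5.35×10⁻⁵| = 2.26×10⁻⁵ T.

B ≈ 22.6 μT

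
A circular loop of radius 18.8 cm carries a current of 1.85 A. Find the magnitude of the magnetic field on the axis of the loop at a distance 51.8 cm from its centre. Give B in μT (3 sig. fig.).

On the axis of a circular loop, B = μ₀IR² / [2(R²+z²)^(3/2)].
R² + z² = (0.188)² + (0.518)² = 0.3037 m², and (R²+z²)^(3/2) = 0.167 m³.
B = (4π×10⁻⁷ × 1.85 × 0.03534) / (2 × 0.167) = 2.46×10⁻⁷ T.

B ≈ 0.246 μT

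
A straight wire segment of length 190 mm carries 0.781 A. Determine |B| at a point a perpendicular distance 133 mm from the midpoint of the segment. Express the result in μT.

For a finite straight segment, B = (μ₀I/4πd)(sinθ₁ + sinθ₂), where θ₁, θ₂ are the angles from the perpendicular to each end.
The perpendicular from the point meets the wire at its midpoint, so each end is L/2 = 0.095 m away along the wire.
sinθ₁ = 0.095/√(0.095²+0.133²) = 0.5812; sinθ₂ = 0.095/√(0.095²+0.133²) = 0.5812.
B = (4π×10⁻⁷ × 0.781) / (4π × 0.133) × (0.5812 + 0.5812) = 6.83×10⁻⁷ T.

B ≈ 0.683 μT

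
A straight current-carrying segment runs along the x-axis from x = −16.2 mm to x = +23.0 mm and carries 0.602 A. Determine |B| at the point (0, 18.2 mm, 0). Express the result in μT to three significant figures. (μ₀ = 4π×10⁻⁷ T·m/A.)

For a finite straight segment, B = (μ₀I/4πd)(sinθ₁ + sinθ₂), where θ₁, θ₂ are the angles from the perpendicular to each end.
The perpendicular distance is d = 0.0182 m; the end-offsets along the wire are a = 0.0162 m and b = 0.023 m.
sinθ₁ = 0.0162/√(0.0162²+0.0182²) = 0.6649; sinθ₂ = 0.023/√(0.023²+0.0182²) = 0.7842.
B = (4π×10⁻⁷ × 0.602) / (4π × 0.0182) × (0.6649 + 0.7842) = 4.79×10⁻⁶ T.

B ≈ 4.79 μT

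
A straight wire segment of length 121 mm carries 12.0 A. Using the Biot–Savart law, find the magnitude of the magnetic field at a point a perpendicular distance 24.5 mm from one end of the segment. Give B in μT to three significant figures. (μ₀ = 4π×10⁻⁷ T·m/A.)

For a finite straight segment, B = (μ₀I/4πd)(sinθ₁ + sinθ₂), where θ₁, θ₂ are the angles from the perpendicular to each end.
The perpendicular foot is at one end, so the two end-offsets along the wire are 0 and L = 0.121 m.
sinθ₁ = 0/√(0²+0.0245²) = 0.0000; sinθ₂ = 0.121/√(0.121²+0.0245²) = 0.9801.
B = (4π×10⁻⁷ × 12.0) / (4π × 0.0245) × (0.0000 + 0.9801) = 4.80×10⁻⁵ T.

B ≈ 48.0 μT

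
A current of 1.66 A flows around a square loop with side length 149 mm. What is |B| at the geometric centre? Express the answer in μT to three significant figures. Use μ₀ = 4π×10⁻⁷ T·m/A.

B ≈ 12.6 μT

Each side is a finite straight segment at perpendicular distance d = a/(2 tan(π/4)) = 0.0745 m from the centre, with end-angles ±π/4.
One side contributes B₁ = (μ₀I/4πd)·2 sin(π/4) = 3.15×10⁻⁶ T.
All 4 sides add in the same direction: B = 4 × 3.15×10⁻⁶ = 1.26×10⁻⁵ T.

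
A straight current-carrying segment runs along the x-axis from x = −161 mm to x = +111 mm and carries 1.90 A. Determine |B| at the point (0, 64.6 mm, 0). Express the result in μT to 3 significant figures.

B ≈ 5.27 μT

For a finite straight segment, B = (μ₀I/4πd)(sinθ₁ + sinθ₂), where θ₁, θ₂ are the angles from the perpendicular to each end.
The perpendicular distance is d = 0.0646 m; the end-offsets along the wire are a = 0.161 m and b = 0.111 m.
sinθ₁ = 0.161/√(0.161²+0.0646²) = 0.9281; sinθ₂ = 0.111/√(0.111²+0.0646²) = 0.8643.
B = (4π×10⁻⁷ × 1.90) / (4π × 0.0646) × (0.9281 + 0.8643) = 5.27×10⁻⁶ T.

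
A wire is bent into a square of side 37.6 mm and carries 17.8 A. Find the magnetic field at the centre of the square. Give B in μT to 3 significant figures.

Each side is a finite straight segment at perpendicular distance d = a/(2 tan(π/4)) = 0.0188 m from the centre, with end-angles ±π/4.
One side contributes B₁ = (μ₀I/4πd)·2 sin(π/4) = 1.34×10⁻⁴ T.
All 4 sides add in the same direction: B = 4 × 1.34×10⁻⁴ = 5.36×10⁻⁴ T.

B ≈ 536 μT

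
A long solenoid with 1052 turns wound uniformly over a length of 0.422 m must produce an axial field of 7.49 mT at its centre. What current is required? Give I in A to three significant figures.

I ≈ 2.39 A

Inside a long solenoid B = μ₀nI with n = 2493 m⁻¹, so I = B/(μ₀n).
I = 7.49×10⁻³ / (4π×10⁻⁷ × 2493) = 2.39 A.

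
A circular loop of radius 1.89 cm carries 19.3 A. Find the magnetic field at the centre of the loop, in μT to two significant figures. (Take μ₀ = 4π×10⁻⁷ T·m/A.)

B ≈ 640 μT

At the centre of a circular loop the Biot–Savart law gives B = μ₀I/(2R).
B = (4π×10⁻⁷ × 19.3) / (2 × 0.0189) = 6.42×10⁻⁴ T.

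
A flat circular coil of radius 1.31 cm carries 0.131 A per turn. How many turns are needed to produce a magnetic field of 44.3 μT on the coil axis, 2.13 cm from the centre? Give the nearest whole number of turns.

For an N-turn coil, B = Nμ₀IR²/[2(R²+z²)^(3/2)]. A single turn gives B₁ = 9.03×10⁻⁷ T with R = 0.0131 m, z = 0.0213 m.
N = B/B₁ = 4.43×10⁻⁵ / 9.03×10⁻⁷ = 49.04.

N = 49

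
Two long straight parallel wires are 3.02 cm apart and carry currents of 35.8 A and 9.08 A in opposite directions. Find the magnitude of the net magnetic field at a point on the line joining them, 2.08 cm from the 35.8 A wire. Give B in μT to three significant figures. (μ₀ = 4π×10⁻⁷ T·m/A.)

B ≈ 537 μT

Each long wire gives B = μ₀I/(2πd). Distances are d₁ = 0.0208 m and d₂ = 0.0094 m.
B₁ = 3.44×10⁻⁴ T, B₂ = 1.93×10⁻⁴ T.
Between antiparallel currents both contributions point the same way, so they add. B = B₁ + B₂ = 3.44×10⁻⁴ + 1.93×10⁻⁴ = 5.37×10⁻⁴ T.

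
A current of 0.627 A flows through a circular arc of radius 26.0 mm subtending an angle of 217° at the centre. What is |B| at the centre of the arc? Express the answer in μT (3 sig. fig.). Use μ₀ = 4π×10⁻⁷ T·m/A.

B ≈ 9.13 μT

The Biot–Savart field of a circular arc at its centre is B = μ₀Iφ/(4πR), with φ = 3.787 rad.
B = (4π×10⁻⁷ × 0.627 × 3.787) / (4π × 0.026) = 9.13×10⁻⁶ T.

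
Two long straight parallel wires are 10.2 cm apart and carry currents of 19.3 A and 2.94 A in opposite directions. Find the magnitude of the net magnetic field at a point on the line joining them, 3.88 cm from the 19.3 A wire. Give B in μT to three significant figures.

Each long wire gives B = μ₀I/(2πd). Distances are d₁ = 0.0388 m and d₂ = 0.0632 m.
B₁ = 9.95×10⁻⁵ T, B₂ = 9.30×10⁻⁶ T.
Between antiparallel currents both contributions point the same way, so they add. B = B₁ + B₂ = 9.95×10⁻⁵ + 9.30×10⁻⁶ = 1.09×10⁻⁴ T.

B ≈ 109 μT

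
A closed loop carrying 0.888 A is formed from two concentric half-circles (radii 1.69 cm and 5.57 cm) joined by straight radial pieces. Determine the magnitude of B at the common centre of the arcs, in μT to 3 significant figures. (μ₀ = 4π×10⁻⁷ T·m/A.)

The radial connectors point toward the centre, so dl × r̂ = 0 and they contribute nothing.
Each semicircle gives μ₀I/(4R): inner arc 1.65×10⁻⁵ T, outer arc 5.01×10⁻⁶ T.
The two arcs carry current in opposite angular senses, so their fields oppose: B = |1.65×10⁻⁵ − 5.01×10⁻⁶| = 1.15×10⁻⁵ T.

B ≈ 11.5 μT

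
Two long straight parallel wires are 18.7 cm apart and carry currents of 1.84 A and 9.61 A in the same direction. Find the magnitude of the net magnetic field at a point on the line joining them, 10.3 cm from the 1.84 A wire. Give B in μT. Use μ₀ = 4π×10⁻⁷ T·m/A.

B ≈ 19.3 μT

Each long wire gives B = μ₀I/(2πd). Distances are d₁ = 0.103 m and d₂ = 0.084 m.
B₁ = 3.57×10⁻⁶ T, B₂ = 2.29×10⁻⁵ T.
Between parallel currents the two contributions point in opposite directions, so they subtract. B = |B₁ − B₂| = |3.57×10⁻⁶ − 2.29×10⁻⁵| = 1.93×10⁻⁵ T.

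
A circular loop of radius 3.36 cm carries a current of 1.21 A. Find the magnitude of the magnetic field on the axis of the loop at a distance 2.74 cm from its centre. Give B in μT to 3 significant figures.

On the axis of a circular loop, B = μ₀IR² / [2(R²+z²)^(3/2)].
R² + z² = (0.0336)² + (0.0274)² = 0.00188 m², and (R²+z²)^(3/2) = 8.15×10⁻⁵ m³.
B = (4π×10⁻⁷ × 1.21 × 0.001129) / (2 × 8.15×10⁻⁵) = 1.05×10⁻⁵ T.

B ≈ 10.5 μT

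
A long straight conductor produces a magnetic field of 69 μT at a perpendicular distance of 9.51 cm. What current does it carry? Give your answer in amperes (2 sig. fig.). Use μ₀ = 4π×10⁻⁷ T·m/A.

I ≈ 33 A

For a long straight wire B = μ₀I/(2πd), so I = 2πdB/μ₀.
I = 2π × 0.0951 × 6.90×10⁻⁵ / (4π×10⁻⁷) = 32.8 A.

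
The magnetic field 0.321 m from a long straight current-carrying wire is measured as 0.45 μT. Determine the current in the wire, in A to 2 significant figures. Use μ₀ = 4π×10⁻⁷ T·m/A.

For a long straight wire B = μ₀I/(2πd), so I = 2πdB/μ₀.
I = 2π × 0.321 × 4.50×10⁻⁷ / (4π×10⁻⁷) = 0.722 A.

I ≈ 0.72 A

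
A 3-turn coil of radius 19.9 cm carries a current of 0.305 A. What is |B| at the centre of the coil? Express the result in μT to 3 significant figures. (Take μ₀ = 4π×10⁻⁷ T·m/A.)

For an N-turn flat coil, B = Nμ₀I/(2R) with R = 0.199 m.
B = 3 × 9.63×10⁻⁷ T = 2.89×10⁻⁶ T.

B ≈ 2.89 μT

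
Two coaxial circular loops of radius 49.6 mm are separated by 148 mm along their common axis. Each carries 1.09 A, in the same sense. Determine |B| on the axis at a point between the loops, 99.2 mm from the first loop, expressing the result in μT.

B ≈ 6.24 μT

Each loop contributes B = μ₀IR²/[2(R²+z²)^(3/2)] on the axis, with z measured from that loop.
Loop 1 (z = 0.0992 m): B₁ = 1.24×10⁻⁶ T. Loop 2 (z = 0.0488 m): B₂ = 5.00×10⁻⁶ T.
The fields add: B = B₁ + B₂ = 6.24×10⁻⁶ T.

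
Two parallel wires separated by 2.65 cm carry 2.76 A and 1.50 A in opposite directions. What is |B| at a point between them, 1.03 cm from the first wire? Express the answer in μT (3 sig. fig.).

B ≈ 72.1 μT

Each long wire gives B = μ₀I/(2πd). Distances are d₁ = 0.0103 m and d₂ = 0.0162 m.
B₁ = 5.36×10⁻⁵ T, B₂ = 1.85×10⁻⁵ T.
Between antiparallel currents both contributions point the same way, so they add. B = B₁ + B₂ = 5.36×10⁻⁵ + 1.85×10⁻⁵ = 7.21×10⁻⁵ T.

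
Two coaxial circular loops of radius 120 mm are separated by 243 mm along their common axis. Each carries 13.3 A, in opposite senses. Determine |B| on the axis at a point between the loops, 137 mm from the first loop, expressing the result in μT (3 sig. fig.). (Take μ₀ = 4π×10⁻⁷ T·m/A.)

Each loop contributes B = μ₀IR²/[2(R²+z²)^(3/2)] on the axis, with z measured from that loop.
Loop 1 (z = 0.137 m): B₁ = 1.99×10⁻⁵ T. Loop 2 (z = 0.106 m): B₂ = 2.93×10⁻⁵ T.
The fields oppose: B = |B₁ − B₂| = 9.40×10⁻⁶ T.

B ≈ 9.40 μT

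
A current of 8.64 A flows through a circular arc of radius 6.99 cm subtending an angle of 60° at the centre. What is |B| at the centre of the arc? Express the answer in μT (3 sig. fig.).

The Biot–Savart field of a circular arc at its centre is B = μ₀Iφ/(4πR), with φ = 1.047 rad.
B = (4π×10⁻⁷ × 8.64 × 1.047) / (4π × 0.0699) = 1.29×10⁻⁵ T.

B ≈ 12.9 μT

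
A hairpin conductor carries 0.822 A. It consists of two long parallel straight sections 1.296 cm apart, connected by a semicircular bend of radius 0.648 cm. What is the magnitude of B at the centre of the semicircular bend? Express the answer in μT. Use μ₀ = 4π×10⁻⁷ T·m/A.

B ≈ 65.2 μT

The semicircular arc contributes B_arc = μ₀I·π/(4πR) = μ₀I/(4R) = 3.99×10⁻⁵ T.
Each semi-infinite lead is at perpendicular distance R = 0.00648 m from the centre, with the perpendicular foot at its near end, so it contributes μ₀I/(4πR); both point the same way, together 2.54×10⁻⁵ T.
Arc and leads all point the same direction: B = 3.99×10⁻⁵ + 2.54×10⁻⁵ = 6.52×10⁻⁵ T.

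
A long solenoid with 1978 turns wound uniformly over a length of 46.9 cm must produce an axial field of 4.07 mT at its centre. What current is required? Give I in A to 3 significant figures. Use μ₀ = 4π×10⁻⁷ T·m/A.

Inside a long solenoid B = μ₀nI with n = 4217 m⁻¹, so I = B/(μ₀n).
I = 4.07×10⁻³ / (4π×10⁻⁷ × 4217) = 0.768 A.

I ≈ 0.768 A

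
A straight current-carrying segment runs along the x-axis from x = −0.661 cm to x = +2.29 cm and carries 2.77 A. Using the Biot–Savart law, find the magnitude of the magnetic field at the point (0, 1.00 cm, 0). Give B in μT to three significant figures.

For a finite straight segment, B = (μ₀I/4πd)(sinθ₁ + sinθ₂), where θ₁, θ₂ are the angles from the perpendicular to each end.
The perpendicular distance is d = 0.01 m; the end-offsets along the wire are a = 0.00661 m and b = 0.0229 m.
sinθ₁ = 0.00661/√(0.00661²+0.01²) = 0.5514; sinθ₂ = 0.0229/√(0.0229²+0.01²) = 0.9164.
B = (4π×10⁻⁷ × 2.77) / (4π × 0.01) × (0.5514 + 0.9164) = 4.07×10⁻⁵ T.

B ≈ 40.7 μT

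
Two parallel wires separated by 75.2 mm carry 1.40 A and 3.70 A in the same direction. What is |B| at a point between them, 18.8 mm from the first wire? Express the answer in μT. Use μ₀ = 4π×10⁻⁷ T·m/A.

Each long wire gives B = μ₀I/(2πd). Distances are d₁ = 0.0188 m and d₂ = 0.0564 m.
B₁ = 1.49×10⁻⁵ T, B₂ = 1.31×10⁻⁵ T.
Between parallel currents the two contributions point in opposite directions, so they subtract. B = |B₁ − B₂| = |1.49×10⁻⁵ − 1.31×10⁻⁵| = 1.77×10⁻⁶ T.

B ≈ 1.77 μT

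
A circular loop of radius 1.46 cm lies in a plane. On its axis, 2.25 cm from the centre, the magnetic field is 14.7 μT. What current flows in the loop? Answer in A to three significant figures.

I ≈ 2.12 A

On the axis of a loop, B = μ₀IR²/[2(R²+z²)^(3/2)], so I = 2B(R²+z²)^(3/2)/(μ₀R²).
R² + z² = 0.0002132 + 0.0005062 = 0.0007194 m²; raised to 3/2 gives 1.93×10⁻⁵ m³.
I = 2 × 1.47×10⁻⁵ × 1.93×10⁻⁵ / (1.26×10⁻⁶ × 0.0002132) = 2.12 A.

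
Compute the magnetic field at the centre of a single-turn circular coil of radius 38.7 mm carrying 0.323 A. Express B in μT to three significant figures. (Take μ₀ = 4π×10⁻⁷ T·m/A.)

At the centre of a circular loop the Biot–Savart law gives B = μ₀I/(2R).
B = (4π×10⁻⁷ × 0.323) / (2 × 0.0387) = 5.24×10⁻⁶ T.

B ≈ 5.24 μT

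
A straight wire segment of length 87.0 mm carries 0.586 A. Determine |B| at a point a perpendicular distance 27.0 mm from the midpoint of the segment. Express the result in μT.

B ≈ 3.69 μT

For a finite straight segment, B = (μ₀I/4πd)(sinθ₁ + sinθ₂), where θ₁, θ₂ are the angles from the perpendicular to each end.
The perpendicular from the point meets the wire at its midpoint, so each end is L/2 = 0.0435 m away along the wire.
sinθ₁ = 0.0435/√(0.0435²+0.027²) = 0.8496; sinθ₂ = 0.0435/√(0.0435²+0.027²) = 0.8496.
B = (4π×10⁻⁷ × 0.586) / (4π × 0.027) × (0.8496 + 0.8496) = 3.69×10⁻⁶ T.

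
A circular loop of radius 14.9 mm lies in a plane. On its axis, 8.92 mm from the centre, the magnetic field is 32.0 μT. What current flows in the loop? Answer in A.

I ≈ 1.20 A

On the axis of a loop, B = μ₀IR²/[2(R²+z²)^(3/2)], so I = 2B(R²+z²)^(3/2)/(μ₀R²).
R² + z² = 0.000222 + 7.957×10⁻⁵ = 0.0003016 m²; raised to 3/2 gives 5.24×10⁻⁶ m³.
I = 2 × 3.20×10⁻⁵ × 5.24×10⁻⁶ / (1.26×10⁻⁶ × 0.000222) = 1.20 A.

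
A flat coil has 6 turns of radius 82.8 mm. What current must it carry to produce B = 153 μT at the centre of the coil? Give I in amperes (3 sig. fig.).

I ≈ 3.36 A

For an N-turn coil, B = Nμ₀I/(2R) with R = 0.0828 m, so I = 2RB/(Nμ₀) = 2 × 0.0828 × 1.53×10⁻⁴ / (6 × 4π×10⁻⁷) = 3.36 A.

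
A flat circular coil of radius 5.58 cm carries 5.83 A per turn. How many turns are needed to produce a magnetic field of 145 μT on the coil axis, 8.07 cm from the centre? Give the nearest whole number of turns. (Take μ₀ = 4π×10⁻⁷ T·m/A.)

For an N-turn coil, B = Nμ₀IR²/[2(R²+z²)^(3/2)]. A single turn gives B₁ = 1.21×10⁻⁵ T with R = 0.0558 m, z = 0.0807 m.
N = B/B₁ = 1.45×10⁻⁴ / 1.21×10⁻⁵ = 12.01.

N = 12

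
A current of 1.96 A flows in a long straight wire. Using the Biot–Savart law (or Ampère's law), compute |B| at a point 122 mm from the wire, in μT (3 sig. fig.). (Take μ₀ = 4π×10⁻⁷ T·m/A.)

B ≈ 3.21 μT

For an infinitely long straight wire, B = μ₀I/(2πd).
B = (4π×10⁻⁷ × 1.96) / (2π × 0.122) = 3.21×10⁻⁶ T.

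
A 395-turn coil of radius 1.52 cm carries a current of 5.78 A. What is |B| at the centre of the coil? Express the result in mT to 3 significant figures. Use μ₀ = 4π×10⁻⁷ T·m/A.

For an N-turn flat coil, B = Nμ₀I/(2R) with R = 0.0152 m.
B = 395 × 2.39×10⁻⁴ T = 9.44×10⁻² T.

B ≈ 94.4 mT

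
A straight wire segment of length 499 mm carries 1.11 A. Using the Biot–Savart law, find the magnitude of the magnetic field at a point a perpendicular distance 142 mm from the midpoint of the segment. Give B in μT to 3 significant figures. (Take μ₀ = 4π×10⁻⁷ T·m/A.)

For a finite straight segment, B = (μ₀I/4πd)(sinθ₁ + sinθ₂), where θ₁, θ₂ are the angles from the perpendicular to each end.
The perpendicular from the point meets the wire at its midpoint, so each end is L/2 = 0.2495 m away along the wire.
sinθ₁ = 0.2495/√(0.2495²+0.142²) = 0.8691; sinθ₂ = 0.2495/√(0.2495²+0.142²) = 0.8691.
B = (4π×10⁻⁷ × 1.11) / (4π × 0.142) × (0.8691 + 0.8691) = 1.36×10⁻⁶ T.

B ≈ 1.36 μT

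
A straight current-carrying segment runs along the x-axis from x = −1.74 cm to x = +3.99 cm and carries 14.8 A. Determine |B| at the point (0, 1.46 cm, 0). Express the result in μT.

B ≈ 173 μT

For a finite straight segment, B = (μ₀I/4πd)(sinθ₁ + sinθ₂), where θ₁, θ₂ are the angles from the perpendicular to each end.
The perpendicular distance is d = 0.0146 m; the end-offsets along the wire are a = 0.0174 m and b = 0.0399 m.
sinθ₁ = 0.0174/√(0.0174²+0.0146²) = 0.7661; sinθ₂ = 0.0399/√(0.0399²+0.0146²) = 0.9391.
B = (4π×10⁻⁷ × 14.8) / (4π × 0.0146) × (0.7661 + 0.9391) = 1.73×10⁻⁴ T.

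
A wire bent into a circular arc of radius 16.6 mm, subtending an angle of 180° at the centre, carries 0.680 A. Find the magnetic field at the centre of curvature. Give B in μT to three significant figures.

The Biot–Savart field of a circular arc at its centre is B = μ₀Iφ/(4πR), with φ = 3.142 rad.
B = (4π×10⁻⁷ × 0.680 × 3.142) / (4π × 0.0166) = 1.29×10⁻⁵ T.

B ≈ 12.9 μT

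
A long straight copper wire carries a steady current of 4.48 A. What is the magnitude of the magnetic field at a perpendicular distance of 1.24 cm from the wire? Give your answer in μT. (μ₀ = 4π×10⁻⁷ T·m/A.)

For an infinitely long straight wire, B = μ₀I/(2πd).
B = (4π×10⁻⁷ × 4.48) / (2π × 0.0124) = 7.23×10⁻⁵ T.

B ≈ 72.3 μT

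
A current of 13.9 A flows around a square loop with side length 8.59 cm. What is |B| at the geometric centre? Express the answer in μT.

B ≈ 183 μT

Each side is a finite straight segment at perpendicular distance d = a/(2 tan(π/4)) = 0.04295 m from the centre, with end-angles ±π/4.
One side contributes B₁ = (μ₀I/4πd)·2 sin(π/4) = 4.58×10⁻⁵ T.
All 4 sides add in the same direction: B = 4 × 4.58×10⁻⁵ = 1.83×10⁻⁴ T.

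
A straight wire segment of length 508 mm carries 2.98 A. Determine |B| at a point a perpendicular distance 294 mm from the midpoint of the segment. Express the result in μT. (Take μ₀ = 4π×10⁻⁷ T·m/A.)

For a finite straight segment, B = (μ₀I/4πd)(sinθ₁ + sinθ₂), where θ₁, θ₂ are the angles from the perpendicular to each end.
The perpendicular from the point meets the wire at its midpoint, so each end is L/2 = 0.254 m away along the wire.
sinθ₁ = 0.254/√(0.254²+0.294²) = 0.6538; sinθ₂ = 0.254/√(0.254²+0.294²) = 0.6538.
B = (4π×10⁻⁷ × 2.98) / (4π × 0.294) × (0.6538 + 0.6538) = 1.33×10⁻⁶ T.

B ≈ 1.33 μT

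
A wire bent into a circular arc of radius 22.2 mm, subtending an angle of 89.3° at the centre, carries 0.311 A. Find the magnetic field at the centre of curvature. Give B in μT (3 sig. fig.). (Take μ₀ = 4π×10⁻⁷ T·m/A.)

B ≈ 2.18 μT

The Biot–Savart field of a circular arc at its centre is B = μ₀Iφ/(4πR), with φ = 1.559 rad.
B = (4π×10⁻⁷ × 0.311 × 1.559) / (4π × 0.0222) = 2.18×10⁻⁶ T.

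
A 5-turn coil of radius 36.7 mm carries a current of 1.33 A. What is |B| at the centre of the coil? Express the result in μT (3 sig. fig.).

B ≈ 114 μT

For an N-turn flat coil, B = Nμ₀I/(2R) with R = 0.0367 m.
B = 5 × 2.28×10⁻⁵ T = 1.14×10⁻⁴ T.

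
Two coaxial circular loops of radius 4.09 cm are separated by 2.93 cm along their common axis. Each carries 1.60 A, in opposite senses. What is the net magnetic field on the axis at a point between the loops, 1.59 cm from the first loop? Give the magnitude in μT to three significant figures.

Each loop contributes B = μ₀IR²/[2(R²+z²)^(3/2)] on the axis, with z measured from that loop.
Loop 1 (z = 0.0159 m): B₁ = 1.99×10⁻⁵ T. Loop 2 (z = 0.0134 m): B₂ = 2.11×10⁻⁵ T.
The fields oppose: B = |B₁ − B₂| = 1.19×10⁻⁶ T.

B ≈ 1.19 μT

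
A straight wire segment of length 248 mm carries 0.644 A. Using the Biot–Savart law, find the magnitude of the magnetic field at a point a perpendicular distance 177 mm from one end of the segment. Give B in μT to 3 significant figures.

For a finite straight segment, B = (μ₀I/4πd)(sinθ₁ + sinθ₂), where θ₁, θ₂ are the angles from the perpendicular to each end.
The perpendicular foot is at one end, so the two end-offsets along the wire are 0 and L = 0.248 m.
sinθ₁ = 0/√(0²+0.177²) = 0.0000; sinθ₂ = 0.248/√(0.248²+0.177²) = 0.8140.
B = (4π×10⁻⁷ × 0.644) / (4π × 0.177) × (0.0000 + 0.8140) = 2.96×10⁻⁷ T.

B ≈ 0.296 μT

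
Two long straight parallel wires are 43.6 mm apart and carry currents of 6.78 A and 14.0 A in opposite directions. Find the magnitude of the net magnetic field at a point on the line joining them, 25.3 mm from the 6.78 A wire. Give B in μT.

B ≈ 207 μT

Each long wire gives B = μ₀I/(2πd). Distances are d₁ = 0.0253 m and d₂ = 0.0183 m.
B₁ = 5.36×10⁻⁵ T, B₂ = 1.53×10⁻⁴ T.
Between antiparallel currents both contributions point the same way, so they add. B = B₁ + B₂ = 5.36×10⁻⁵ + 1.53×10⁻⁴ = 2.07×10⁻⁴ T.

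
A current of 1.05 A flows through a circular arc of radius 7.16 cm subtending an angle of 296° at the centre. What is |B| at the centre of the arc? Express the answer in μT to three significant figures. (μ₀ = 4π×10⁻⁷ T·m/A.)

B ≈ 7.58 μT

The Biot–Savart field of a circular arc at its centre is B = μ₀Iφ/(4πR), with φ = 5.166 rad.
B = (4π×10⁻⁷ × 1.05 × 5.166) / (4π × 0.0716) = 7.58×10⁻⁶ T.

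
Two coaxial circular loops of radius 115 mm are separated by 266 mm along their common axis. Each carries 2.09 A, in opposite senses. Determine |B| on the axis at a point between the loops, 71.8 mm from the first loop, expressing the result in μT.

Each loop contributes B = μ₀IR²/[2(R²+z²)^(3/2)] on the axis, with z measured from that loop.
Loop 1 (z = 0.0718 m): B₁ = 6.97×10⁻⁶ T. Loop 2 (z = 0.1942 m): B₂ = 1.51×10⁻⁶ T.
The fields oppose: B = |B₁ − B₂| = 5.46×10⁻⁶ T.

B ≈ 5.46 μT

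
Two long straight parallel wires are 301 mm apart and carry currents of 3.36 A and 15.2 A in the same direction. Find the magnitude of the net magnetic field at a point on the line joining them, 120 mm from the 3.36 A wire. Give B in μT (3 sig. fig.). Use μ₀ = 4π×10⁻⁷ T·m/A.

B ≈ 11.2 μT

Each long wire gives B = μ₀I/(2πd). Distances are d₁ = 0.12 m and d₂ = 0.181 m.
B₁ = 5.60×10⁻⁶ T, B₂ = 1.68×10⁻⁵ T.
Between parallel currents the two contributions point in opposite directions, so they subtract. B = |B₁ − B₂| = |5.60×10⁻⁶ − 1.68×10⁻⁵| = 1.12×10⁻⁵ T.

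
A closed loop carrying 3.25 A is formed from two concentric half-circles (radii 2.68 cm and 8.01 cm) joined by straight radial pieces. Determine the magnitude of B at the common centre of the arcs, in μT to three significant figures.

B ≈ 25.4 μT

The radial connectors point toward the centre, so dl × r̂ = 0 and they contribute nothing.
Each semicircle gives μ₀I/(4R): inner arc 3.81×10⁻⁵ T, outer arc 1.27×10⁻⁵ T.
The two arcs carry current in opposite angular senses, so their fields oppose: B = |3.81×10⁻⁵ − 1.27×10⁻⁵| = 2.54×10⁻⁵ T.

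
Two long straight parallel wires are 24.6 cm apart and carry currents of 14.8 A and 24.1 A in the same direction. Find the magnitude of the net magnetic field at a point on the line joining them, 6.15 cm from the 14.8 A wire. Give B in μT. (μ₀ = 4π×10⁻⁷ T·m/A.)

Each long wire gives B = μ₀I/(2πd). Distances are d₁ = 0.0615 m and d₂ = 0.1845 m.
B₁ = 4.81×10⁻⁵ T, B₂ = 2.61×10⁻⁵ T.
Between parallel currents the two contributions point in opposite directions, so they subtract. B = |B₁ − B₂| = |4.81×10⁻⁵ − 2.61×10⁻⁵| = 2.20×10⁻⁵ T.

B ≈ 22.0 μT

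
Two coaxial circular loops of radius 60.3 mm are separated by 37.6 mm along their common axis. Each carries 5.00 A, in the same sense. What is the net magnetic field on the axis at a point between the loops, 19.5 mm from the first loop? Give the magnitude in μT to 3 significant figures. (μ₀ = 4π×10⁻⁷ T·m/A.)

B ≈ 90.7 μT

Each loop contributes B = μ₀IR²/[2(R²+z²)^(3/2)] on the axis, with z measured from that loop.
Loop 1 (z = 0.0195 m): B₁ = 4.49×10⁻⁵ T. Loop 2 (z = 0.0181 m): B₂ = 4.58×10⁻⁵ T.
The fields add: B = B₁ + B₂ = 9.07×10⁻⁵ T.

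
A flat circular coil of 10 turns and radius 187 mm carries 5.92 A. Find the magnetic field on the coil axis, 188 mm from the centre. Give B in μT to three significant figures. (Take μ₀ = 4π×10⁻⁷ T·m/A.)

For an N-turn flat coil, B = Nμ₀IR²/[2(R²+z²)^(3/2)] with R = 0.187 m, z = 0.188 m.
B = 10 × 6.98×10⁻⁶ T = 6.98×10⁻⁵ T.

B ≈ 69.8 μT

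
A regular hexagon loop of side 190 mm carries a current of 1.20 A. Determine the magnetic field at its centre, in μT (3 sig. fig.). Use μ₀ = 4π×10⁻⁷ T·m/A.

B ≈ 4.38 μT

Each side is a finite straight segment at perpendicular distance d = a/(2 tan(π/6)) = 0.1645 m from the centre, with end-angles ±π/6.
One side contributes B₁ = (μ₀I/4πd)·2 sin(π/6) = 7.29×10⁻⁷ T.
All 6 sides add in the same direction: B = 6 × 7.29×10⁻⁷ = 4.38×10⁻⁶ T.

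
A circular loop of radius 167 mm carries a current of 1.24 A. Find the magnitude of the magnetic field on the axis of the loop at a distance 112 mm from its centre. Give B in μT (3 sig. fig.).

B ≈ 2.67 μT

On the axis of a circular loop, B = μ₀IR² / [2(R²+z²)^(3/2)].
R² + z² = (0.167)² + (0.112)² = 0.04043 m², and (R²+z²)^(3/2) = 8.13×10⁻³ m³.
B = (4π×10⁻⁷ × 1.24 × 0.02789) / (2 × 8.13×10⁻³) = 2.67×10⁻⁶ T.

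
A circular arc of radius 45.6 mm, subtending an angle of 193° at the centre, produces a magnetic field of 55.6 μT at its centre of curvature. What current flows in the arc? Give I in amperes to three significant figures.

For a circular arc, B = μ₀Iφ/(4πR) with φ in radians; here φ = 3.368 rad.
So I = 4πRB/(μ₀φ) = 4π × 0.0456 × 5.56×10⁻⁵ / (4π×10⁻⁷ × 3.368) = 7.53 A.

I ≈ 7.53 A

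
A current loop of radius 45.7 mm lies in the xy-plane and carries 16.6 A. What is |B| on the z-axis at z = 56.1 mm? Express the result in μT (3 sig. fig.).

On the axis of a circular loop, B = μ₀IR² / [2(R²+z²)^(3/2)].
R² + z² = (0.0457)² + (0.0561)² = 0.005236 m², and (R²+z²)^(3/2) = 3.79×10⁻⁴ m³.
B = (4π×10⁻⁷ × 16.6 × 0.002088) / (2 × 3.79×10⁻⁴) = 5.75×10⁻⁵ T.

B ≈ 57.5 μT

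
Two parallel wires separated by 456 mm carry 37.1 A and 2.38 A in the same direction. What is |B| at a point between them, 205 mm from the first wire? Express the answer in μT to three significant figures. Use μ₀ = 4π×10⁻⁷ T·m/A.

B ≈ 34.3 μT

Each long wire gives B = μ₀I/(2πd). Distances are d₁ = 0.205 m and d₂ = 0.251 m.
B₁ = 3.62×10⁻⁵ T, B₂ = 1.90×10⁻⁶ T.
Between parallel currents the two contributions point in opposite directions, so they subtract. B = |B₁ − B₂| = |3.62×10⁻⁵ − 1.90×10⁻⁶| = 3.43×10⁻⁵ T.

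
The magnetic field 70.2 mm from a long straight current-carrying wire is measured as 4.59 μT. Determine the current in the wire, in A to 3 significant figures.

I ≈ 1.61 A

For a long straight wire B = μ₀I/(2πd), so I = 2πdB/μ₀.
I = 2π × 0.0702 × 4.59×10⁻⁶ / (4π×10⁻⁷) = 1.61 A.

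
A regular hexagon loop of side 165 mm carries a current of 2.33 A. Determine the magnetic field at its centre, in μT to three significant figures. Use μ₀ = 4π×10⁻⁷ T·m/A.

B ≈ 9.78 μT

Each side is a finite straight segment at perpendicular distance d = a/(2 tan(π/6)) = 0.1429 m from the centre, with end-angles ±π/6.
One side contributes B₁ = (μ₀I/4πd)·2 sin(π/6) = 1.63×10⁻⁶ T.
All 6 sides add in the same direction: B = 6 × 1.63×10⁻⁶ = 9.78×10⁻⁶ T.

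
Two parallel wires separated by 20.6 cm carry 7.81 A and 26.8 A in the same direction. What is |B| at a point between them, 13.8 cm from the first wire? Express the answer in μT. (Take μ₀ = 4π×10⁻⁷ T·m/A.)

Each long wire gives B = μ₀I/(2πd). Distances are d₁ = 0.138 m and d₂ = 0.068 m.
B₁ = 1.13×10⁻⁵ T, B₂ = 7.88×10⁻⁵ T.
Between parallel currents the two contributions point in opposite directions, so they subtract. B = |B₁ − B₂| = |1.13×10⁻⁵ − 7.88×10⁻⁵| = 6.75×10⁻⁵ T.

B ≈ 67.5 μT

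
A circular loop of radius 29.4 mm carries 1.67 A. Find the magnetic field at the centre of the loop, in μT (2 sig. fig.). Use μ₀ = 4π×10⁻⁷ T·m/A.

At the centre of a circular loop the Biot–Savart law gives B = μ₀I/(2R).
B = (4π×10⁻⁷ × 1.67) / (2 × 0.0294) = 3.57×10⁻⁵ T.

B ≈ 36 μT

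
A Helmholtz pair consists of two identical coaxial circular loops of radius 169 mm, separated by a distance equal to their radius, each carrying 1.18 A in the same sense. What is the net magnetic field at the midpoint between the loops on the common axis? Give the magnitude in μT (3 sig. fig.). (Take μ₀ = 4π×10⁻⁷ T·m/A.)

B ≈ 6.28 μT

Each loop contributes B = μ₀IR²/[2(R²+z²)^(3/2)] on the axis, with z measured from that loop.
Loop 1 (z = 0.0845 m): B₁ = 3.14×10⁻⁶ T. Loop 2 (z = 0.0845 m): B₂ = 3.14×10⁻⁶ T.
The fields add: B = B₁ + B₂ = 6.28×10⁻⁶ T.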